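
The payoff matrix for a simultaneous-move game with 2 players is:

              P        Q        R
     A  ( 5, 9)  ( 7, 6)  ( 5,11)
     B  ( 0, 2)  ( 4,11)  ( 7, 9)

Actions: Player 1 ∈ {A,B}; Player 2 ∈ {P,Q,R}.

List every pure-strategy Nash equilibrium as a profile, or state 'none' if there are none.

PSNE: ∅

(A,P): not NE [P2→R gives 11>9]
(A,Q): not NE [P2→R gives 11>6]
(A,R): not NE [P1→B gives 7>5]
(B,P): not NE [P1→A gives 5>0; P2→Q gives 11>2]
(B,Q): not NE [P1→A gives 7>4]
(B,R): not NE [P2→Q gives 11>9]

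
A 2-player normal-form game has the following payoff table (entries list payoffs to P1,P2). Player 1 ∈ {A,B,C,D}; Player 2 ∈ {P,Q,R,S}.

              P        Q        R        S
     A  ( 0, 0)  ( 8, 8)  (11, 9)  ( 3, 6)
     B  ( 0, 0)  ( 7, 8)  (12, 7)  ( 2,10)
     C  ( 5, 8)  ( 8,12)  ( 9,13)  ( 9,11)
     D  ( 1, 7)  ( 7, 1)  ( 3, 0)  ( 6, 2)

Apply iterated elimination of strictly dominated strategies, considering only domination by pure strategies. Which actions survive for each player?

P1 drop D (C beats it: P:5>1 Q:8>7 R:9>3 S:9>6)
P2 drop P (Q beats it: A:8>0 B:8>0 C:12>8)
P1→{A,B,C} P2→{Q,R,S}

IESDS → P1:{A,B,C} P2:{Q,R,S}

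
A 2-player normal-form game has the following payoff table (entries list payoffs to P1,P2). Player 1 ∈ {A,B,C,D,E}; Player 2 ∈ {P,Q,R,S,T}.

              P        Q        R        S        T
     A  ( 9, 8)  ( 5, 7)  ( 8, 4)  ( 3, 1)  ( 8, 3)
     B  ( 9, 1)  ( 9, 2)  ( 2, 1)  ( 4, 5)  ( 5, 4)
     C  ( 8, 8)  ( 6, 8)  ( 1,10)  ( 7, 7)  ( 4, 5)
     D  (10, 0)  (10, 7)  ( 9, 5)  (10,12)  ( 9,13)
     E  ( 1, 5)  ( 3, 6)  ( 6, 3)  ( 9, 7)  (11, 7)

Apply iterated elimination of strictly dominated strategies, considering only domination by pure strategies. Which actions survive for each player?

Remaining: P1:{D,E} P2:{S,T}

P1 drop A (D beats it: P:10>9 Q:10>5 R:9>8 S:10>3 T:9>8)
P1 drop B (D beats it: P:10>9 Q:10>9 R:9>2 S:10>4 T:9>5)
P1 drop C (D beats it: P:10>8 Q:10>6 R:9>1 S:10>7 T:9>4)
P2 drop P (Q beats it: D:7>0 E:6>5)
P2 drop Q (S beats it: D:12>7 E:7>6)
P2 drop R (S beats it: D:12>5 E:7>3)
P1→{D,E} P2→{S,T}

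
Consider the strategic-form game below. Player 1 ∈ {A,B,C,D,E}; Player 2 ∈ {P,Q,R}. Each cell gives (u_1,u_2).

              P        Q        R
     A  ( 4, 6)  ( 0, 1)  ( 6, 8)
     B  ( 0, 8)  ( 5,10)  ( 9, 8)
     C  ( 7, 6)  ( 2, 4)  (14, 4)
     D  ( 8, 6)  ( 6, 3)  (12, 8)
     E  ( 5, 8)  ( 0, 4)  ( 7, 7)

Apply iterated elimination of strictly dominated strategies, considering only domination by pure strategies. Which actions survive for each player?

IESDS → P1:{C,D} P2:{P,R}

P1 drop A (C beats it: P:7>4 Q:2>0 R:14>6)
P1 drop B (D beats it: P:8>0 Q:6>5 R:12>9)
P1 drop E (C beats it: P:7>5 Q:2>0 R:14>7)
P2 drop Q (P beats it: C:6>4 D:6>3)
P1→{C,D} P2→{P,R}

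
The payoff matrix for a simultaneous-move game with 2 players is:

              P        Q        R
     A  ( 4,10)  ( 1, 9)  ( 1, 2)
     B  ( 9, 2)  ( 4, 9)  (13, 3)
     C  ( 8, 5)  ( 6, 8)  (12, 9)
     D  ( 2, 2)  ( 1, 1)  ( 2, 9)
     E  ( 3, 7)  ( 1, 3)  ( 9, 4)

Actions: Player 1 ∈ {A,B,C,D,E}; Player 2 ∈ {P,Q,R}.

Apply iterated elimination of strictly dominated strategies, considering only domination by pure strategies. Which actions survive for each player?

Remaining: P1:{B,C} P2:{Q,R}

P1 drop A (B beats it: P:9>4 Q:4>1 R:13>1)
P1 drop D (B beats it: P:9>2 Q:4>1 R:13>2)
P1 drop E (B beats it: P:9>3 Q:4>1 R:13>9)
P2 drop P (Q beats it: B:9>2 C:8>5)
P1→{B,C} P2→{Q,R}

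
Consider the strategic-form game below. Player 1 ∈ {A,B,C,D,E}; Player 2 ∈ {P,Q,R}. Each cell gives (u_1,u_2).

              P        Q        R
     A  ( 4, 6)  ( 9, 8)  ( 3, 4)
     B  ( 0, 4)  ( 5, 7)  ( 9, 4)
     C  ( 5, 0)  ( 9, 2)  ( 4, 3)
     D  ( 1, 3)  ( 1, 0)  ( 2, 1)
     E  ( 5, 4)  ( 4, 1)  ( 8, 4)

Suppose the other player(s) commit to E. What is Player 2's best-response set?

argmax u_2 = {P,R}

u_2(P vs E) = 4
u_2(Q vs E) = 1
u_2(R vs E) = 4
max payoff 4 at {P,R}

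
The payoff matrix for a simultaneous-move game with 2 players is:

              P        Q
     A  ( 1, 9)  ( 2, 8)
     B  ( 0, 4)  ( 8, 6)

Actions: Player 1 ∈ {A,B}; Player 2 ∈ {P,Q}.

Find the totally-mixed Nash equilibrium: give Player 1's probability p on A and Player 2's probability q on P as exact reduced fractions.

P1 mixes 2/3 on A; P2 mixes 6/7 on P

P1 indiff ⇒ q·1+(1-q)·2 = q·0+(1-q)·8 ⇒ q(1) = (1-q)(6) ⇒ q = 6/7
P2 indiff ⇒ p·9+(1-p)·4 = p·8+(1-p)·6 ⇒ p(1) = (1-p)(2) ⇒ p = 2/3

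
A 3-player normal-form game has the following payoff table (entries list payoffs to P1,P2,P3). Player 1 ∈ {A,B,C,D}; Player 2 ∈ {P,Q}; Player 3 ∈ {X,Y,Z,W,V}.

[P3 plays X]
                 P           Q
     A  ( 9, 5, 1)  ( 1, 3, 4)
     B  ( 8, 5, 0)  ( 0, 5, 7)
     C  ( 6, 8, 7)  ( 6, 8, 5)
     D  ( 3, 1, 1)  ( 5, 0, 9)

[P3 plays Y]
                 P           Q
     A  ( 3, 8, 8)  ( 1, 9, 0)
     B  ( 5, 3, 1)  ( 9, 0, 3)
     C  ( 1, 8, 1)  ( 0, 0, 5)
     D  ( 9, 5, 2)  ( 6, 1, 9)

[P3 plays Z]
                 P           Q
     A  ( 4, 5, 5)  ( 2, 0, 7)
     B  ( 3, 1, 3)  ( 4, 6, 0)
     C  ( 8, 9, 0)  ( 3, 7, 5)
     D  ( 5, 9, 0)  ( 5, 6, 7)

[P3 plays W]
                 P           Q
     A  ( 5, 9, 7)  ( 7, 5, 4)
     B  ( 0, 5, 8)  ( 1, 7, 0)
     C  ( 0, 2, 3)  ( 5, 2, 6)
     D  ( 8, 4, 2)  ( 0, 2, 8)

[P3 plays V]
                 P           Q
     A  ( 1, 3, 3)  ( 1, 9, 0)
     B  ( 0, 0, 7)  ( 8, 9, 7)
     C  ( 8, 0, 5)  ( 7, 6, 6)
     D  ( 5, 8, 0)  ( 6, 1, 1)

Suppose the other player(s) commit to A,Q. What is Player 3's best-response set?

P3 best: {Z}

u_3(X vs A,Q) = 4
u_3(Y vs A,Q) = 0
u_3(Z vs A,Q) = 7
u_3(W vs A,Q) = 4
u_3(V vs A,Q) = 0
max payoff 7 at {Z}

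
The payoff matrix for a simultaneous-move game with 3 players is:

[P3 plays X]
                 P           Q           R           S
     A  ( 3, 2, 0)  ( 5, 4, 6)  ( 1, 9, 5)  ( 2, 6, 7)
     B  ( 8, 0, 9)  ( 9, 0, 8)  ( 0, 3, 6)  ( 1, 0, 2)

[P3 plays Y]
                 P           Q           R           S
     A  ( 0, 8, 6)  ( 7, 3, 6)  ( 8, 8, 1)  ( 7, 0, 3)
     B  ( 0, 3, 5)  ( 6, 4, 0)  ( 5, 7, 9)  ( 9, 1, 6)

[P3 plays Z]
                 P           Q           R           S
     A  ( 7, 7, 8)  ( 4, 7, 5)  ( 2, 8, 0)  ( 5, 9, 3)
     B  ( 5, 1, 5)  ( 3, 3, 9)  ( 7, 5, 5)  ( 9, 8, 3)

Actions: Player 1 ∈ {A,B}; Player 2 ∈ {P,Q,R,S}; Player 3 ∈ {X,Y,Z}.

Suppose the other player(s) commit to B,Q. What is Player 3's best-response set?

argmax u_3 = {Z}

u_3(X vs B,Q) = 8
u_3(Y vs B,Q) = 0
u_3(Z vs B,Q) = 9
max payoff 9 at {Z}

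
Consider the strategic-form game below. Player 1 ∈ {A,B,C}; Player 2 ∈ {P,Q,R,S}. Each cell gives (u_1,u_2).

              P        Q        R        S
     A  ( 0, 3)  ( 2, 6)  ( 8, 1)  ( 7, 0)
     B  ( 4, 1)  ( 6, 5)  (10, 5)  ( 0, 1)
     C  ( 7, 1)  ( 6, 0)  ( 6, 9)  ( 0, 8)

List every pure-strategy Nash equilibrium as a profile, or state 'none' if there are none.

Nash profiles: (B,Q), (B,R)

(A,P): not NE [P1→C gives 7>0; P2→Q gives 6>3]
(A,Q): not NE [P1→C gives 6>2]
(A,R): not NE [P1→B gives 10>8; P2→Q gives 6>1]
(A,S): not NE [P2→Q gives 6>0]
(B,P): not NE [P1→C gives 7>4; P2→R gives 5>1]
(B,Q): NE
(B,R): NE
(B,S): not NE [P1→A gives 7>0; P2→R gives 5>1]
(C,P): not NE [P2→R gives 9>1]
(C,Q): not NE [P2→R gives 9>0]
(C,R): not NE [P1→B gives 10>6]
(C,S): not NE [P1→A gives 7>0; P2→R gives 9>8]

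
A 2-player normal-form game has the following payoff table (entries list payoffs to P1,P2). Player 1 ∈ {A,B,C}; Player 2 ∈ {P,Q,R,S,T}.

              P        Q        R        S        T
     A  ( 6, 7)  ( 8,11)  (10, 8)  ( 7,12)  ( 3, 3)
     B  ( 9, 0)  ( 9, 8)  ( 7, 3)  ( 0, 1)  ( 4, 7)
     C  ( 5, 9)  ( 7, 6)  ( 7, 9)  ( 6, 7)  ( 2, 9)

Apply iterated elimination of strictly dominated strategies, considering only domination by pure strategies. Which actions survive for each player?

Survivors P1:{A,B} P2:{Q,S}

P1 drop C (A beats it: P:6>5 Q:8>7 R:10>7 S:7>6 T:3>2)
P2 drop P (Q beats it: A:11>7 B:8>0)
P2 drop R (Q beats it: A:11>8 B:8>3)
P2 drop T (Q beats it: A:11>3 B:8>7)
P1→{A,B} P2→{Q,S}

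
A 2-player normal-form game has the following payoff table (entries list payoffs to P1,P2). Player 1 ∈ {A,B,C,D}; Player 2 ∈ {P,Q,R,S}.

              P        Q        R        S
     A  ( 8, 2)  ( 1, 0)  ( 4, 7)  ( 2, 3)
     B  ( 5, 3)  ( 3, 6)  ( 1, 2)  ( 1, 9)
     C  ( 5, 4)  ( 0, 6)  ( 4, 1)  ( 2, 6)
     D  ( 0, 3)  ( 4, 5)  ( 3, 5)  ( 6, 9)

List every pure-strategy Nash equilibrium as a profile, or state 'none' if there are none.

(A,P): not NE [P2→R gives 7>2]
(A,Q): not NE [P1→D gives 4>1; P2→R gives 7>0]
(A,R): NE
(A,S): not NE [P1→D gives 6>2; P2→R gives 7>3]
(B,P): not NE [P1→A gives 8>5; P2→S gives 9>3]
(B,Q): not NE [P1→D gives 4>3; P2→S gives 9>6]
(B,R): not NE [P1→C gives 4>1; P2→S gives 9>2]
(B,S): not NE [P1→D gives 6>1]
(C,P): not NE [P1→A gives 8>5; P2→S gives 6>4]
(C,Q): not NE [P1→D gives 4>0]
(C,R): not NE [P2→S gives 6>1]
(C,S): not NE [P1→D gives 6>2]
(D,P): not NE [P1→A gives 8>0; P2→S gives 9>3]
(D,Q): not NE [P2→S gives 9>5]
(D,R): not NE [P1→C gives 4>3; P2→S gives 9>5]
(D,S): NE

PSNE = {(A,R), (D,S)}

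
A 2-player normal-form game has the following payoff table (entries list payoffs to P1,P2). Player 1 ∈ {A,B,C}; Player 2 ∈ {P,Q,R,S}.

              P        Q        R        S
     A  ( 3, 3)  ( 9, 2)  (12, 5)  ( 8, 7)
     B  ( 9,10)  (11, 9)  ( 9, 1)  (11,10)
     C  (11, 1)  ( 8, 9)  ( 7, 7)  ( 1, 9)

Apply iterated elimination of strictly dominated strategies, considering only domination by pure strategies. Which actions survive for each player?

P2 drop R (S beats it: A:7>5 B:10>1 C:9>7)
P1 drop A (B beats it: P:9>3 Q:11>9 S:11>8)
P1→{B,C} P2→{P,Q,S}

Survivors P1:{B,C} P2:{P,Q,S}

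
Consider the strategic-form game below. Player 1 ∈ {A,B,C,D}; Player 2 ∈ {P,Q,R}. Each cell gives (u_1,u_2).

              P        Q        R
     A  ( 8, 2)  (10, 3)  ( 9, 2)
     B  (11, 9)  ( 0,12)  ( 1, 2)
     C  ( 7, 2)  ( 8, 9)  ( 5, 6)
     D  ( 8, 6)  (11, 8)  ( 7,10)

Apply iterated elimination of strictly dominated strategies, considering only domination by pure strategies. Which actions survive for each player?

P1 drop C (A beats it: P:8>7 Q:10>8 R:9>5)
P2 drop P (Q beats it: A:3>2 B:12>9 D:8>6)
P1 drop B (A beats it: Q:10>0 R:9>1)
P1→{A,D} P2→{Q,R}

Survivors P1:{A,D} P2:{Q,R}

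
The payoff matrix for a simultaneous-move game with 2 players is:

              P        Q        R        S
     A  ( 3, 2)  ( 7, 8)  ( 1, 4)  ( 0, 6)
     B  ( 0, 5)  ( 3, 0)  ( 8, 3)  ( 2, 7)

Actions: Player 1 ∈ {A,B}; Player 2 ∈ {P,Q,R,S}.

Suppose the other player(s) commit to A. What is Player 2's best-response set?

P2 best: {Q}

u_2(P vs A) = 2
u_2(Q vs A) = 8
u_2(R vs A) = 4
u_2(S vs A) = 6
max payoff 8 at {Q}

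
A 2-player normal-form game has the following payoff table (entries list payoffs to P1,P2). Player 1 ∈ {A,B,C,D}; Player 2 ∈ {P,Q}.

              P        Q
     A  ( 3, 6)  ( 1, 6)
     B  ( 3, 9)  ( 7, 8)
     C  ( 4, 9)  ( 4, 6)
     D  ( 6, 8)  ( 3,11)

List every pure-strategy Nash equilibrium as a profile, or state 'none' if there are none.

No pure NE.

(A,P): not NE [P1→D gives 6>3]
(A,Q): not NE [P1→B gives 7>1]
(B,P): not NE [P1→D gives 6>3]
(B,Q): not NE [P2→P gives 9>8]
(C,P): not NE [P1→D gives 6>4]
(C,Q): not NE [P1→B gives 7>4; P2→P gives 9>6]
(D,P): not NE [P2→Q gives 11>8]
(D,Q): not NE [P1→B gives 7>3]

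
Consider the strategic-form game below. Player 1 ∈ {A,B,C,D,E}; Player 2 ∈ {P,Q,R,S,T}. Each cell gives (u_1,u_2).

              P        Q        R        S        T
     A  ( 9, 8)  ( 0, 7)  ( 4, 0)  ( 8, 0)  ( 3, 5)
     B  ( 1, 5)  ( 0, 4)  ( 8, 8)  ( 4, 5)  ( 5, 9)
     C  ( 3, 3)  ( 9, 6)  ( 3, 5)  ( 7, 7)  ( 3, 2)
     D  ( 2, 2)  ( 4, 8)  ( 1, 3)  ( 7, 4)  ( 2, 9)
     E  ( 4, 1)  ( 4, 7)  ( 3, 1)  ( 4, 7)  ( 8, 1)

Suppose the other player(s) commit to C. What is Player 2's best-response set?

BR_2 = {S}

u_2(P vs C) = 3
u_2(Q vs C) = 6
u_2(R vs C) = 5
u_2(S vs C) = 7
u_2(T vs C) = 2
max payoff 7 at {S}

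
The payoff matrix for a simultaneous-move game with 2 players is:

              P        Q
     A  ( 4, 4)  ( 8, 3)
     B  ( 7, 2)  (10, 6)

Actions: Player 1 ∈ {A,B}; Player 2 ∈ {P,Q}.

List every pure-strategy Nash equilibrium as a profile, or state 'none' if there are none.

(A,P): not NE [P1→B gives 7>4]
(A,Q): not NE [P1→B gives 10>8; P2→P gives 4>3]
(B,P): not NE [P2→Q gives 6>2]
(B,Q): NE

PSNE = {(B,Q)}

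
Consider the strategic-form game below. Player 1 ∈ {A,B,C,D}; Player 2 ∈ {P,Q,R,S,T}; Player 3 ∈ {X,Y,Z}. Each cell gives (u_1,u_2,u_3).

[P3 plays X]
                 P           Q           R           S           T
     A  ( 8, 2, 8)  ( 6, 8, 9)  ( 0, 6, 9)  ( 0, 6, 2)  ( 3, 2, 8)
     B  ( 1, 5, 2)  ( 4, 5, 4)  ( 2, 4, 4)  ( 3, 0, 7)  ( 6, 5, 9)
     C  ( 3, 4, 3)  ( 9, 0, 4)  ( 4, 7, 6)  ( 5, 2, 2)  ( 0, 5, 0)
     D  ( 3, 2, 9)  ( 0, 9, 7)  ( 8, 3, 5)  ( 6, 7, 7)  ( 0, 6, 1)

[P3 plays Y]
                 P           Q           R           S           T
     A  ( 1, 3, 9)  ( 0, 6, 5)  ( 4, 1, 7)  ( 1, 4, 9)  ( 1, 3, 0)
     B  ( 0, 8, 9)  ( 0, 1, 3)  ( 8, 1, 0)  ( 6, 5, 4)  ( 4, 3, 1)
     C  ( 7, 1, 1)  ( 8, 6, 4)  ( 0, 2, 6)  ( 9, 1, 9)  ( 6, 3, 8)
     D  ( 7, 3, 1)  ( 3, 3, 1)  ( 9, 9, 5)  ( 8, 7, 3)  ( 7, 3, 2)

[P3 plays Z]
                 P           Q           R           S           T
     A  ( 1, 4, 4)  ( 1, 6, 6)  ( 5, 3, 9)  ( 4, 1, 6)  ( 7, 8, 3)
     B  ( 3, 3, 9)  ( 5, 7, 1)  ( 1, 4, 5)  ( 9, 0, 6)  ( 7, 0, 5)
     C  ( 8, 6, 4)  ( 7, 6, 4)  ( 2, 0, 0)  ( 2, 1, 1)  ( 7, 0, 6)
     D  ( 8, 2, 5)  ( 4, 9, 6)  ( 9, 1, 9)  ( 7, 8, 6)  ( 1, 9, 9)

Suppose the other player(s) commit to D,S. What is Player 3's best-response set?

argmax u_3 = {X}

u_3(X vs D,S) = 7
u_3(Y vs D,S) = 3
u_3(Z vs D,S) = 6
max payoff 7 at {X}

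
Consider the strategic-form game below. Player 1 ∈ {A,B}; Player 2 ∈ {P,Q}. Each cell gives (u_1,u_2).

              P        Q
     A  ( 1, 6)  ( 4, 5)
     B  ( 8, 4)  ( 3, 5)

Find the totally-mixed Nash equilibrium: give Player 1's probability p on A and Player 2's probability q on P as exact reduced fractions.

P1 indiff ⇒ q·1+(1-q)·4 = q·8+(1-q)·3 ⇒ q(-7) = (1-q)(-1) ⇒ q = 1/8
P2 indiff ⇒ p·6+(1-p)·4 = p·5+(1-p)·5 ⇒ p(1) = (1-p)(1) ⇒ p = 1/2

p=1/2, q=1/8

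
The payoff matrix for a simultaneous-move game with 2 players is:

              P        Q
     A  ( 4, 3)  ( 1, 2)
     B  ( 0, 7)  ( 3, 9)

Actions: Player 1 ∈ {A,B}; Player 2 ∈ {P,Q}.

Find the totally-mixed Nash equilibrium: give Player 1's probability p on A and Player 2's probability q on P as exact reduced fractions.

(p,q) = (2/3, 1/3)

P1 indiff ⇒ q·4+(1-q)·1 = q·0+(1-q)·3 ⇒ q(4) = (1-q)(2) ⇒ q = 1/3
P2 indiff ⇒ p·3+(1-p)·7 = p·2+(1-p)·9 ⇒ p(1) = (1-p)(2) ⇒ p = 2/3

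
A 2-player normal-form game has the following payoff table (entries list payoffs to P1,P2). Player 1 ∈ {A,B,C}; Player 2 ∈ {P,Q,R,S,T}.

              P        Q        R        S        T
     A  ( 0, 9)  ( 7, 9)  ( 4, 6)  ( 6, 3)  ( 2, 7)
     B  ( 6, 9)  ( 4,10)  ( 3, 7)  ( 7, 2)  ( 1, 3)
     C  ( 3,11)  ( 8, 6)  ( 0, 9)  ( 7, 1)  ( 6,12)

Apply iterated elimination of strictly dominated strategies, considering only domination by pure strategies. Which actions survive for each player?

P2 drop R (P beats it: A:9>6 B:9>7 C:11>9)
P1 drop A (C beats it: P:3>0 Q:8>7 S:7>6 T:6>2)
P2 drop S (P beats it: B:9>2 C:11>1)
P1→{B,C} P2→{P,Q,T}

Remaining: P1:{B,C} P2:{P,Q,T}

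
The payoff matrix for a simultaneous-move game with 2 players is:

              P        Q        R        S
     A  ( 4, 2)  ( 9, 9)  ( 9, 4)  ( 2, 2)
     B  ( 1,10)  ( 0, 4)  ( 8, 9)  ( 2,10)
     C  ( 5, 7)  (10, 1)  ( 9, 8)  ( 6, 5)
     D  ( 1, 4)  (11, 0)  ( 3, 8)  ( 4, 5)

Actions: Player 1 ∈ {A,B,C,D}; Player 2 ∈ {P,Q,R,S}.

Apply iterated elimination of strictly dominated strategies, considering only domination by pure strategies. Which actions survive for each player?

P1 drop B (C beats it: P:5>1 Q:10>0 R:9>8 S:6>2)
P2 drop P (R beats it: A:4>2 C:8>7 D:8>4)
P2 drop S (R beats it: A:4>2 C:8>5 D:8>5)
P1→{A,C,D} P2→{Q,R}

IESDS → P1:{A,C,D} P2:{Q,R}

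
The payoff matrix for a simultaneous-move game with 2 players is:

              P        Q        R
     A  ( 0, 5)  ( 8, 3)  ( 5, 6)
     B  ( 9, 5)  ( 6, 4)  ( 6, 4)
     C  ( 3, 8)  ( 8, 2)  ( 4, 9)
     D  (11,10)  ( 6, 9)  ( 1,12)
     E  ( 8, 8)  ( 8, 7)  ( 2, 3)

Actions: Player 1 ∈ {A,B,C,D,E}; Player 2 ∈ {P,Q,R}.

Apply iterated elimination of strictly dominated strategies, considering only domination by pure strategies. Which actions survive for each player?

P2 drop Q (P beats it: A:5>3 B:5>4 C:8>2 D:10>9 E:8>7)
P1 drop A (B beats it: P:9>0 R:6>5)
P1 drop C (B beats it: P:9>3 R:6>4)
P1 drop E (B beats it: P:9>8 R:6>2)
P1→{B,D} P2→{P,R}

Remaining: P1:{B,D} P2:{P,R}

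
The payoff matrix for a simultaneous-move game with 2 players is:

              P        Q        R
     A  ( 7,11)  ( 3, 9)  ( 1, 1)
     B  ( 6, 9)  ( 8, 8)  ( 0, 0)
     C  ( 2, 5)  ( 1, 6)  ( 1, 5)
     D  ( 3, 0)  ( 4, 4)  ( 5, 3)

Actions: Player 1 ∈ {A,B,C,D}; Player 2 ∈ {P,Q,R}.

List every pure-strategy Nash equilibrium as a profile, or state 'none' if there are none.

(A,P): NE
(A,Q): not NE [P1→B gives 8>3; P2→P gives 11>9]
(A,R): not NE [P1→D gives 5>1; P2→P gives 11>1]
(B,P): not NE [P1→A gives 7>6]
(B,Q): not NE [P2→P gives 9>8]
(B,R): not NE [P1→D gives 5>0; P2→P gives 9>0]
(C,P): not NE [P1→A gives 7>2; P2→Q gives 6>5]
(C,Q): not NE [P1→B gives 8>1]
(C,R): not NE [P1→D gives 5>1; P2→Q gives 6>5]
(D,P): not NE [P1→A gives 7>3; P2→Q gives 4>0]
(D,Q): not NE [P1→B gives 8>4]
(D,R): not NE [P2→Q gives 4>3]

Nash profiles: (A,P)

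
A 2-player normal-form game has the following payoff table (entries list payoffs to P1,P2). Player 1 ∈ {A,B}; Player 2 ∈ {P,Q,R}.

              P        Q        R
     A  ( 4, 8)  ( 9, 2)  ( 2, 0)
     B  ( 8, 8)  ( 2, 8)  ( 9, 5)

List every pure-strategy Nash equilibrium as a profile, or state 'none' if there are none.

PSNE = {(B,P)}

(A,P): not NE [P1→B gives 8>4]
(A,Q): not NE [P2→P gives 8>2]
(A,R): not NE [P1→B gives 9>2; P2→P gives 8>0]
(B,P): NE
(B,Q): not NE [P1→A gives 9>2]
(B,R): not NE [P2→Q gives 8>5]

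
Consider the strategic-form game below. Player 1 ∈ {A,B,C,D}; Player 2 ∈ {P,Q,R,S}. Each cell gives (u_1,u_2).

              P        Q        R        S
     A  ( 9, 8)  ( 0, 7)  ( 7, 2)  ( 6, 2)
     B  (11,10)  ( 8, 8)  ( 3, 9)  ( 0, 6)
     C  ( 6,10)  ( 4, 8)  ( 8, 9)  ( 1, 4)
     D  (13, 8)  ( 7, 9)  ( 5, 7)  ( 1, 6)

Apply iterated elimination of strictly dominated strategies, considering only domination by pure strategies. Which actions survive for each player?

P2 drop R (P beats it: A:8>2 B:10>9 C:10>9 D:8>7)
P2 drop S (P beats it: A:8>2 B:10>6 C:10>4 D:8>6)
P1 drop A (B beats it: P:11>9 Q:8>0)
P1 drop C (B beats it: P:11>6 Q:8>4)
P1→{B,D} P2→{P,Q}

Survivors P1:{B,D} P2:{P,Q}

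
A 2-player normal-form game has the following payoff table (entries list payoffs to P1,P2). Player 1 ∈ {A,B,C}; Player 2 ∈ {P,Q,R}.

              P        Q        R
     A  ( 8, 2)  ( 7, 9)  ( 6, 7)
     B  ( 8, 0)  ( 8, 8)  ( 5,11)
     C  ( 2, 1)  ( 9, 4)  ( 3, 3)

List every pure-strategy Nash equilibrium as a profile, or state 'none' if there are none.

(A,P): not NE [P2→Q gives 9>2]
(A,Q): not NE [P1→C gives 9>7]
(A,R): not NE [P2→Q gives 9>7]
(B,P): not NE [P2→R gives 11>0]
(B,Q): not NE [P1→C gives 9>8; P2→R gives 11>8]
(B,R): not NE [P1→A gives 6>5]
(C,P): not NE [P1→B gives 8>2; P2→Q gives 4>1]
(C,Q): NE
(C,R): not NE [P1→A gives 6>3; P2→Q gives 4>3]

PSNE = {(C,Q)}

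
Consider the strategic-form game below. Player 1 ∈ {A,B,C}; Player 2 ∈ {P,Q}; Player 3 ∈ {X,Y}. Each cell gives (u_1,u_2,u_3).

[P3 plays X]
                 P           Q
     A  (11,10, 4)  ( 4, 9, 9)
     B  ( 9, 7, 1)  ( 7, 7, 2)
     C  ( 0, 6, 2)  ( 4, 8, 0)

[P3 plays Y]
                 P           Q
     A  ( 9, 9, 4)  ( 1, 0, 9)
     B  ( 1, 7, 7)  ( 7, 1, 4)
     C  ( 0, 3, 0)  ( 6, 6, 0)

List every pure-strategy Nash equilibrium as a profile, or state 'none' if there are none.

(A,P,X): NE
(A,P,Y): NE
(A,Q,X): not NE [P1→B gives 7>4; P2→P gives 10>9]
(A,Q,Y): not NE [P1→B gives 7>1; P2→P gives 9>0]
(B,P,X): not NE [P1→A gives 11>9; P3→Y gives 7>1]
(B,P,Y): not NE [P1→A gives 9>1]
(B,Q,X): not NE [P3→Y gives 4>2]
(B,Q,Y): not NE [P2→P gives 7>1]
(C,P,X): not NE [P1→A gives 11>0; P2→Q gives 8>6]
(C,P,Y): not NE [P1→A gives 9>0; P2→Q gives 6>3; P3→X gives 2>0]
(C,Q,X): not NE [P1→B gives 7>4]
(C,Q,Y): not NE [P1→B gives 7>6]

Nash profiles: (A,P,X), (A,P,Y)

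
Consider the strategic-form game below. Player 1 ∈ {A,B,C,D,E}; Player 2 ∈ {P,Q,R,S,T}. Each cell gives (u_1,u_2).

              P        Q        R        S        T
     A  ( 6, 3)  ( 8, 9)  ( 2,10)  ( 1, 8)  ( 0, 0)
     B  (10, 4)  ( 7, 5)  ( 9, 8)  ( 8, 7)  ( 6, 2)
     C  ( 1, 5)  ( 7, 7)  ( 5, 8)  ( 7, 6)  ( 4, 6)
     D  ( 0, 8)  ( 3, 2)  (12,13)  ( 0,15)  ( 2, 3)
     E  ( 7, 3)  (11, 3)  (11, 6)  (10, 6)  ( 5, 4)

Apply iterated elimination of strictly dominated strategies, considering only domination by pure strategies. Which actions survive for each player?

Survivors P1:{D,E} P2:{R,S}

P1 drop A (E beats it: P:7>6 Q:11>8 R:11>2 S:10>1 T:5>0)
P1 drop C (E beats it: P:7>1 Q:11>7 R:11>5 S:10>7 T:5>4)
P2 drop P (R beats it: B:8>4 D:13>8 E:6>3)
P2 drop Q (R beats it: B:8>5 D:13>2 E:6>3)
P2 drop T (R beats it: B:8>2 D:13>3 E:6>4)
P1 drop B (E beats it: R:11>9 S:10>8)
P1→{D,E} P2→{R,S}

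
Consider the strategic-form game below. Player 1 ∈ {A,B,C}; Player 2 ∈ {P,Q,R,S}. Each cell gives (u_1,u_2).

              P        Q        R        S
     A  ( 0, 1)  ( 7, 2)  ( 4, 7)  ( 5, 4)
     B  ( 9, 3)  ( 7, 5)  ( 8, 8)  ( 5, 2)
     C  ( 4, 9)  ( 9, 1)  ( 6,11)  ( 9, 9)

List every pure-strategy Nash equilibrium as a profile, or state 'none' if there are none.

NE set: (B,R)

(A,P): not NE [P1→B gives 9>0; P2→R gives 7>1]
(A,Q): not NE [P1→C gives 9>7; P2→R gives 7>2]
(A,R): not NE [P1→B gives 8>4]
(A,S): not NE [P1→C gives 9>5; P2→R gives 7>4]
(B,P): not NE [P2→R gives 8>3]
(B,Q): not NE [P1→C gives 9>7; P2→R gives 8>5]
(B,R): NE
(B,S): not NE [P1→C gives 9>5; P2→R gives 8>2]
(C,P): not NE [P1→B gives 9>4; P2→R gives 11>9]
(C,Q): not NE [P2→R gives 11>1]
(C,R): not NE [P1→B gives 8>6]
(C,S): not NE [P2→R gives 11>9]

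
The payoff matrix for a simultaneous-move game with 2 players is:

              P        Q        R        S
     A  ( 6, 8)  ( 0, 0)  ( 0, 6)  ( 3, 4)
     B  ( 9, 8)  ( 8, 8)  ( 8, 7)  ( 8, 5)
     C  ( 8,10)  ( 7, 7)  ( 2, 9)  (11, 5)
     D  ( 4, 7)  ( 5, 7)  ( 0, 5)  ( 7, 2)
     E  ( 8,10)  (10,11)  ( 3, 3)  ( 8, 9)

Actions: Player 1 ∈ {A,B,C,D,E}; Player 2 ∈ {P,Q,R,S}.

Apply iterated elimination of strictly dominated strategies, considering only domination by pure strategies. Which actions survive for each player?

P1 drop A (B beats it: P:9>6 Q:8>0 R:8>0 S:8>3)
P1 drop D (B beats it: P:9>4 Q:8>5 R:8>0 S:8>7)
P2 drop R (P beats it: B:8>7 C:10>9 E:10>3)
P2 drop S (P beats it: B:8>5 C:10>5 E:10>9)
P1 drop C (B beats it: P:9>8 Q:8>7)
P1→{B,E} P2→{P,Q}

IESDS → P1:{B,E} P2:{P,Q}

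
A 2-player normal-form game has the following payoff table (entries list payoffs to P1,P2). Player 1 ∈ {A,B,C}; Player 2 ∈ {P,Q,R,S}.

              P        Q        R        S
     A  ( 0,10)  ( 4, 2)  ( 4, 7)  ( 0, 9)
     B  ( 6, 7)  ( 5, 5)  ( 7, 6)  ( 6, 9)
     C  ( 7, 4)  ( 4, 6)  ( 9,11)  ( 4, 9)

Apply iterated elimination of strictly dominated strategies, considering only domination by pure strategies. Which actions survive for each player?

P1 drop A (B beats it: P:6>0 Q:5>4 R:7>4 S:6>0)
P2 drop P (S beats it: B:9>7 C:9>4)
P2 drop Q (R beats it: B:6>5 C:11>6)
P1→{B,C} P2→{R,S}

IESDS → P1:{B,C} P2:{R,S}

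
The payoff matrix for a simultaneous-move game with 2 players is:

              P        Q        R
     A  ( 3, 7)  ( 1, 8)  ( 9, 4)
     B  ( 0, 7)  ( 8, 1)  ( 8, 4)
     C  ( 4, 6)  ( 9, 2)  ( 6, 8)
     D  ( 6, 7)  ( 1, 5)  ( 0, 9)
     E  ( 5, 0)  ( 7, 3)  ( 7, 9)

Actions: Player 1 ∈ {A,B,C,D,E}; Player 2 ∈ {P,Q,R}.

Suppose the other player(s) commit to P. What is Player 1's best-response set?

argmax u_1 = {D}

u_1(A vs P) = 3
u_1(B vs P) = 0
u_1(C vs P) = 4
u_1(D vs P) = 6
u_1(E vs P) = 5
max payoff 6 at {D}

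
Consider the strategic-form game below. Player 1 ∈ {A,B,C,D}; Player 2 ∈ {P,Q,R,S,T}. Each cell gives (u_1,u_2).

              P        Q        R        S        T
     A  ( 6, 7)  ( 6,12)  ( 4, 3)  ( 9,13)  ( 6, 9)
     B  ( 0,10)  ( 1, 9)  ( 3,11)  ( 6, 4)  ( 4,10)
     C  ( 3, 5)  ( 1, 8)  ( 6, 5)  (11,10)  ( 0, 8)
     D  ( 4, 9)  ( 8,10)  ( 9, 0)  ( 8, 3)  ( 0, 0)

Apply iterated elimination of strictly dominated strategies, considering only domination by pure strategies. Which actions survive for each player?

Remaining: P1:{A,C,D} P2:{Q,S}

P1 drop B (A beats it: P:6>0 Q:6>1 R:4>3 S:9>6 T:6>4)
P2 drop P (Q beats it: A:12>7 C:8>5 D:10>9)
P2 drop R (Q beats it: A:12>3 C:8>5 D:10>0)
P2 drop T (S beats it: A:13>9 C:10>8 D:3>0)
P1→{A,C,D} P2→{Q,S}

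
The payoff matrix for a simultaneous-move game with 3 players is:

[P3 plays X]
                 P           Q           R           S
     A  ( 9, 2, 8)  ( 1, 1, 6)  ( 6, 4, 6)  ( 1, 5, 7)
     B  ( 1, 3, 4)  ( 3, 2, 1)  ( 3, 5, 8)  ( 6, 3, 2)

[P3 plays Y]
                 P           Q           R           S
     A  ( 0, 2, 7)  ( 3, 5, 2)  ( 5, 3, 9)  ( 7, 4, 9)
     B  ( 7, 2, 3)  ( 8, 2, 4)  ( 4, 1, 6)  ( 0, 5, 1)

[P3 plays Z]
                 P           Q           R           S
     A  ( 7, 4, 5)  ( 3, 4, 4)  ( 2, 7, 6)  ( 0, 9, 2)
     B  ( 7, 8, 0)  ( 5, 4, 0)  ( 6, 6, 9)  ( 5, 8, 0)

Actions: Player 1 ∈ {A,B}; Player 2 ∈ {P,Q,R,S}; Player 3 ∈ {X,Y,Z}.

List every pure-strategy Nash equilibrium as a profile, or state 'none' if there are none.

Equilibria: none

(A,P,X): not NE [P2→S gives 5>2]
(A,P,Y): not NE [P1→B gives 7>0; P2→Q gives 5>2; P3→X gives 8>7]
(A,P,Z): not NE [P2→S gives 9>4; P3→X gives 8>5]
(A,Q,X): not NE [P1→B gives 3>1; P2→S gives 5>1]
(A,Q,Y): not NE [P1→B gives 8>3; P3→X gives 6>2]
(A,Q,Z): not NE [P1→B gives 5>3; P2→S gives 9>4; P3→X gives 6>4]
(A,R,X): not NE [P2→S gives 5>4; P3→Y gives 9>6]
(A,R,Y): not NE [P2→Q gives 5>3]
(A,R,Z): not NE [P1→B gives 6>2; P2→S gives 9>7; P3→Y gives 9>6]
(A,S,X): not NE [P1→B gives 6>1; P3→Y gives 9>7]
(A,S,Y): not NE [P2→Q gives 5>4]
(A,S,Z): not NE [P1→B gives 5>0; P3→Y gives 9>2]
(B,P,X): not NE [P1→A gives 9>1; P2→R gives 5>3]
(B,P,Y): not NE [P2→S gives 5>2; P3→X gives 4>3]
(B,P,Z): not NE [P3→X gives 4>0]
(B,Q,X): not NE [P2→R gives 5>2; P3→Y gives 4>1]
(B,Q,Y): not NE [P2→S gives 5>2]
(B,Q,Z): not NE [P2→S gives 8>4; P3→Y gives 4>0]
(B,R,X): not NE [P1→A gives 6>3; P3→Z gives 9>8]
(B,R,Y): not NE [P1→A gives 5>4; P2→S gives 5>1; P3→Z gives 9>6]
(B,R,Z): not NE [P2→S gives 8>6]
(B,S,X): not NE [P2→R gives 5>3]
(B,S,Y): not NE [P1→A gives 7>0; P3→X gives 2>1]
(B,S,Z): not NE [P3→X gives 2>0]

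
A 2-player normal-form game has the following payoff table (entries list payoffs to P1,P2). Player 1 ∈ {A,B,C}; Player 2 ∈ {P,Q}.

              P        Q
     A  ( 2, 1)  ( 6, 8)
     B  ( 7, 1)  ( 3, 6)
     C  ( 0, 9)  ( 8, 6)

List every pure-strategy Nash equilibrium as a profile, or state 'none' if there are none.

(A,P): not NE [P1→B gives 7>2; P2→Q gives 8>1]
(A,Q): not NE [P1→C gives 8>6]
(B,P): not NE [P2→Q gives 6>1]
(B,Q): not NE [P1→C gives 8>3]
(C,P): not NE [P1→B gives 7>0]
(C,Q): not NE [P2→P gives 9>6]

Equilibria: none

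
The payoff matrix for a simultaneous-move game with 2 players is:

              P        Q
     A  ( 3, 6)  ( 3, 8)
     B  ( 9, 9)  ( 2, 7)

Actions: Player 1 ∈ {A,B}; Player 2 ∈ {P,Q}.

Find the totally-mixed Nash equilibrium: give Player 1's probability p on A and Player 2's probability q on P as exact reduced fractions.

P1 indiff ⇒ q·3+(1-q)·3 = q·9+(1-q)·2 ⇒ q(-6) = (1-q)(-1) ⇒ q = 1/7
P2 indiff ⇒ p·6+(1-p)·9 = p·8+(1-p)·7 ⇒ p(-2) = (1-p)(-2) ⇒ p = 1/2

p=1/2, q=1/7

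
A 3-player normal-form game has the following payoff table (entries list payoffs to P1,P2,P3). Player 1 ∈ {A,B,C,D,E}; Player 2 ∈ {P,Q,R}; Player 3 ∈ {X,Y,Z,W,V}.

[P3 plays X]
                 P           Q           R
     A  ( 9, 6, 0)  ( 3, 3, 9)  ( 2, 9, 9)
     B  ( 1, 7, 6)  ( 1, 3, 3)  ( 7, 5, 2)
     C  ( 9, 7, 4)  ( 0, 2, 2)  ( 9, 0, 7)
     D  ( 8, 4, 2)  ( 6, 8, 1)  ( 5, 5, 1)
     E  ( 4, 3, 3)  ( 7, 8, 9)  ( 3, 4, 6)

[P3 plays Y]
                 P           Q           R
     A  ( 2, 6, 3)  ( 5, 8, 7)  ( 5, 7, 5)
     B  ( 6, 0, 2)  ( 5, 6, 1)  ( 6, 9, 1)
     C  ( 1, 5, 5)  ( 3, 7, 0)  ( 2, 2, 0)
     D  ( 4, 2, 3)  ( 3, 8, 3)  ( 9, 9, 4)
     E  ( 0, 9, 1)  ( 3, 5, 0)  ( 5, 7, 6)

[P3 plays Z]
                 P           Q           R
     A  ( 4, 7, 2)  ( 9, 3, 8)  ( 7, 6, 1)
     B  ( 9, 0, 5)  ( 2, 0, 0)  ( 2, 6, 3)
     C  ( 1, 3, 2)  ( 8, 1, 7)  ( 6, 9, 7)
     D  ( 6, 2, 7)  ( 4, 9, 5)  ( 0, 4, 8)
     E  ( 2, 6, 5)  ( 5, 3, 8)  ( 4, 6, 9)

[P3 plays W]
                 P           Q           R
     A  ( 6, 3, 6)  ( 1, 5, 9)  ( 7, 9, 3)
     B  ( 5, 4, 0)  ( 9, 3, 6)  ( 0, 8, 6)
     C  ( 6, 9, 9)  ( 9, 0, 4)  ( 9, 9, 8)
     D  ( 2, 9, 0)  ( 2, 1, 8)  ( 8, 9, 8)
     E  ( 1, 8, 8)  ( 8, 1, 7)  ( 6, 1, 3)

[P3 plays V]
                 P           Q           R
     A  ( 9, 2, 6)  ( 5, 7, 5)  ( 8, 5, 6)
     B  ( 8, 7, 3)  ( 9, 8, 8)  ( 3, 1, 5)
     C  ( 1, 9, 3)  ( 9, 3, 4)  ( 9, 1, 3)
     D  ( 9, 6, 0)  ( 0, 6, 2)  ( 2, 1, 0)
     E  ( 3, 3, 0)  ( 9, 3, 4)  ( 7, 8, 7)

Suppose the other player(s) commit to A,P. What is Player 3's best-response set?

P3 best: {W,V}

u_3(X vs A,P) = 0
u_3(Y vs A,P) = 3
u_3(Z vs A,P) = 2
u_3(W vs A,P) = 6
u_3(V vs A,P) = 6
max payoff 6 at {W,V}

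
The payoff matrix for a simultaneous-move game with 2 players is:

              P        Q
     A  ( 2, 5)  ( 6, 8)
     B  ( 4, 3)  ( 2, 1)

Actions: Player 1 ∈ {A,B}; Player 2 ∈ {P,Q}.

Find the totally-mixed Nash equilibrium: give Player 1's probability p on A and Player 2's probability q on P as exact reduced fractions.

P1 indiff ⇒ q·2+(1-q)·6 = q·4+(1-q)·2 ⇒ q(-2) = (1-q)(-4) ⇒ q = 2/3
P2 indiff ⇒ p·5+(1-p)·3 = p·8+(1-p)·1 ⇒ p(-3) = (1-p)(-2) ⇒ p = 2/5

P1 mixes 2/5 on A; P2 mixes 2/3 on P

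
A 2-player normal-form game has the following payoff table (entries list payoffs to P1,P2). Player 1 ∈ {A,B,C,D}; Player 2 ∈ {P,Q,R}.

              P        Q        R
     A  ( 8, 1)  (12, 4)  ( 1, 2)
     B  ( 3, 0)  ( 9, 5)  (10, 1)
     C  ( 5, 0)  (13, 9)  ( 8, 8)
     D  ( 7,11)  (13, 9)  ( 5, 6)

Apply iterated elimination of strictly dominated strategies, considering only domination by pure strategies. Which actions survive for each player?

P2 drop R (Q beats it: A:4>2 B:5>1 C:9>8 D:9>6)
P1 drop B (A beats it: P:8>3 Q:12>9)
P1→{A,C,D} P2→{P,Q}

IESDS → P1:{A,C,D} P2:{P,Q}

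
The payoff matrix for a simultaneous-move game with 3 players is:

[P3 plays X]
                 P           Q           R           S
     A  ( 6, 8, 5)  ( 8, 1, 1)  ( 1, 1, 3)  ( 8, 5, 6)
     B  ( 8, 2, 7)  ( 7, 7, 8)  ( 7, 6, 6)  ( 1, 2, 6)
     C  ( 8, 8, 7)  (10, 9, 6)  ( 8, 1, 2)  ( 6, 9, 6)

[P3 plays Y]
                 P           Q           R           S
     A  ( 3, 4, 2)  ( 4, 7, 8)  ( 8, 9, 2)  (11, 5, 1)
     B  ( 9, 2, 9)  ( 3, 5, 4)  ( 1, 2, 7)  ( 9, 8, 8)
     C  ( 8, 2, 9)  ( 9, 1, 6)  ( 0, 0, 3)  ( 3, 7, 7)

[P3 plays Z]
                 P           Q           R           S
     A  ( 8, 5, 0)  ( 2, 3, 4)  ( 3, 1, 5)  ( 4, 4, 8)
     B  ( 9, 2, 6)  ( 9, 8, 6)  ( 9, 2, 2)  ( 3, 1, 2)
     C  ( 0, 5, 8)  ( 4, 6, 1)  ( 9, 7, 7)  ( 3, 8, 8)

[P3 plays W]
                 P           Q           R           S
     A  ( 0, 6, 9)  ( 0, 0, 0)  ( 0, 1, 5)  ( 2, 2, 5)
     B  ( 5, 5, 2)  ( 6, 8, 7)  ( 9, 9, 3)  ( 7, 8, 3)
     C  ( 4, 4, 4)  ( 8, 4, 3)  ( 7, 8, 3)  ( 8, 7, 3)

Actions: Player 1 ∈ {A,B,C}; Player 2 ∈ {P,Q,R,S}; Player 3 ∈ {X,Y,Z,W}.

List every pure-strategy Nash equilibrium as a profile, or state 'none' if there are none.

(A,P,X): not NE [P1→C gives 8>6; P3→W gives 9>5]
(A,P,Y): not NE [P1→B gives 9>3; P2→R gives 9>4; P3→W gives 9>2]
(A,P,Z): not NE [P1→B gives 9>8; P3→W gives 9>0]
(A,P,W): not NE [P1→B gives 5>0]
(A,Q,X): not NE [P1→C gives 10>8; P2→P gives 8>1; P3→Y gives 8>1]
(A,Q,Y): not NE [P1→C gives 9>4; P2→R gives 9>7]
(A,Q,Z): not NE [P1→B gives 9>2; P2→P gives 5>3; P3→Y gives 8>4]
(A,Q,W): not NE [P1→C gives 8>0; P2→P gives 6>0; P3→Y gives 8>0]
(A,R,X): not NE [P1→C gives 8>1; P2→P gives 8>1; P3→W gives 5>3]
(A,R,Y): not NE [P3→W gives 5>2]
(A,R,Z): not NE [P1→C gives 9>3; P2→P gives 5>1]
(A,R,W): not NE [P1→B gives 9>0; P2→P gives 6>1]
(A,S,X): not NE [P2→P gives 8>5; P3→Z gives 8>6]
(A,S,Y): not NE [P2→R gives 9>5; P3→Z gives 8>1]
(A,S,Z): not NE [P2→P gives 5>4]
(A,S,W): not NE [P1→C gives 8>2; P2→P gives 6>2; P3→Z gives 8>5]
(B,P,X): not NE [P2→Q gives 7>2; P3→Y gives 9>7]
(B,P,Y): not NE [P2→S gives 8>2]
(B,P,Z): not NE [P2→Q gives 8>2; P3→Y gives 9>6]
(B,P,W): not NE [P2→R gives 9>5; P3→Y gives 9>2]
(B,Q,X): not NE [P1→C gives 10>7]
(B,Q,Y): not NE [P1→C gives 9>3; P2→S gives 8>5; P3→X gives 8>4]
(B,Q,Z): not NE [P3→X gives 8>6]
(B,Q,W): not NE [P1→C gives 8>6; P2→R gives 9>8; P3→X gives 8>7]
(B,R,X): not NE [P1→C gives 8>7; P2→Q gives 7>6; P3→Y gives 7>6]
(B,R,Y): not NE [P1→A gives 8>1; P2→S gives 8>2]
(B,R,Z): not NE [P2→Q gives 8>2; P3→Y gives 7>2]
(B,R,W): not NE [P3→Y gives 7>3]
(B,S,X): not NE [P1→A gives 8>1; P2→Q gives 7>2; P3→Y gives 8>6]
(B,S,Y): not NE [P1→A gives 11>9]
(B,S,Z): not NE [P1→A gives 4>3; P2→Q gives 8>1; P3→Y gives 8>2]
(B,S,W): not NE [P1→C gives 8>7; P2→R gives 9>8; P3→Y gives 8>3]
(C,P,X): not NE [P2→S gives 9>8; P3→Y gives 9>7]
(C,P,Y): not NE [P1→B gives 9>8; P2→S gives 7>2]
(C,P,Z): not NE [P1→B gives 9>0; P2→S gives 8>5; P3→Y gives 9>8]
(C,P,W): not NE [P1→B gives 5>4; P2→R gives 8>4; P3→Y gives 9>4]
(C,Q,X): NE
(C,Q,Y): not NE [P2→S gives 7>1]
(C,Q,Z): not NE [P1→B gives 9>4; P2→S gives 8>6; P3→Y gives 6>1]
(C,Q,W): not NE [P2→R gives 8>4; P3→Y gives 6>3]
(C,R,X): not NE [P2→S gives 9>1; P3→Z gives 7>2]
(C,R,Y): not NE [P1→A gives 8>0; P2→S gives 7>0; P3→Z gives 7>3]
(C,R,Z): not NE [P2→S gives 8>7]
(C,R,W): not NE [P1→B gives 9>7; P3→Z gives 7>3]
(C,S,X): not NE [P1→A gives 8>6; P3→Z gives 8>6]
(C,S,Y): not NE [P1→A gives 11>3; P3→Z gives 8>7]
(C,S,Z): not NE [P1→A gives 4>3]
(C,S,W): not NE [P2→R gives 8>7; P3→Z gives 8>3]

PSNE = {(C,Q,X)}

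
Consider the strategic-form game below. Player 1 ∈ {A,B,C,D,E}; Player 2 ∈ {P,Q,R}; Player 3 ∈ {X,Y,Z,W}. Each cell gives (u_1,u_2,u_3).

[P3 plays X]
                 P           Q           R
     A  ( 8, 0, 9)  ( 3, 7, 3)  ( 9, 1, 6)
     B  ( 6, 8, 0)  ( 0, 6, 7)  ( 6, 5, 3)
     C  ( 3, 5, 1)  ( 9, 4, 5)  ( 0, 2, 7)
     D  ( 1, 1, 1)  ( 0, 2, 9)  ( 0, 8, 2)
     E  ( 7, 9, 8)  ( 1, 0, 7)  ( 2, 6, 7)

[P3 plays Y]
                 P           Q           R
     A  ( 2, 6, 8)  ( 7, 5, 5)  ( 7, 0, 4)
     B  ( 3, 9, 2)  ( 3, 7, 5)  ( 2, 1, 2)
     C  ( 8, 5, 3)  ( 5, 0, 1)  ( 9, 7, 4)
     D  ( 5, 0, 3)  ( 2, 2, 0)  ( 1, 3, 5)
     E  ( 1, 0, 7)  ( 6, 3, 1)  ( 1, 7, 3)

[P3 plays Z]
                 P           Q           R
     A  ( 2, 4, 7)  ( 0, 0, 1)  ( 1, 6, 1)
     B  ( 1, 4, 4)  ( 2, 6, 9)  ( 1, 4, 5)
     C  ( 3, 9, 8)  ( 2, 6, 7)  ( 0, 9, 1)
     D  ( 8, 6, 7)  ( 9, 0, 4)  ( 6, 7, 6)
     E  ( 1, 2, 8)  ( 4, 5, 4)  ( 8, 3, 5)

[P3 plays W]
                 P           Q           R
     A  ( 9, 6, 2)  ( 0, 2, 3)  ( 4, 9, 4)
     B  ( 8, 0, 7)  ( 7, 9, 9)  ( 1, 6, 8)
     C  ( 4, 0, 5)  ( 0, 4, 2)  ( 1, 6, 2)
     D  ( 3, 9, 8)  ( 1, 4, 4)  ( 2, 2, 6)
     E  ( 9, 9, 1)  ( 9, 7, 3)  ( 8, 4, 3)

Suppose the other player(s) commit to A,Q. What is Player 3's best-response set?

u_3(X vs A,Q) = 3
u_3(Y vs A,Q) = 5
u_3(Z vs A,Q) = 1
u_3(W vs A,Q) = 3
max payoff 5 at {Y}

argmax u_3 = {Y}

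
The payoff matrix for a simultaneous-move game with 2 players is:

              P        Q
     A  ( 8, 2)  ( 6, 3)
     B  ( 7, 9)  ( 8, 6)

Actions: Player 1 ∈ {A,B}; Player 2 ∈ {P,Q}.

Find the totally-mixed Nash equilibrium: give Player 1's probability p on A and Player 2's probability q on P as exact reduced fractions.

P1 mixes 3/4 on A; P2 mixes 2/3 on P

P1 indiff ⇒ q·8+(1-q)·6 = q·7+(1-q)·8 ⇒ q(1) = (1-q)(2) ⇒ q = 2/3
P2 indiff ⇒ p·2+(1-p)·9 = p·3+(1-p)·6 ⇒ p(-1) = (1-p)(-3) ⇒ p = 3/4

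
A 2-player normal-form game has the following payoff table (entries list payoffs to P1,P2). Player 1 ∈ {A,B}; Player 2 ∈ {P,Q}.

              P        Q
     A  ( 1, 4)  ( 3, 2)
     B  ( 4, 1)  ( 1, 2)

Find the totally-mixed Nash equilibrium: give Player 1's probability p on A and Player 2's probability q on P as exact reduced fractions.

P1 mixes 1/3 on A; P2 mixes 2/5 on P

P1 indiff ⇒ q·1+(1-q)·3 = q·4+(1-q)·1 ⇒ q(-3) = (1-q)(-2) ⇒ q = 2/5
P2 indiff ⇒ p·4+(1-p)·1 = p·2+(1-p)·2 ⇒ p(2) = (1-p)(1) ⇒ p = 1/3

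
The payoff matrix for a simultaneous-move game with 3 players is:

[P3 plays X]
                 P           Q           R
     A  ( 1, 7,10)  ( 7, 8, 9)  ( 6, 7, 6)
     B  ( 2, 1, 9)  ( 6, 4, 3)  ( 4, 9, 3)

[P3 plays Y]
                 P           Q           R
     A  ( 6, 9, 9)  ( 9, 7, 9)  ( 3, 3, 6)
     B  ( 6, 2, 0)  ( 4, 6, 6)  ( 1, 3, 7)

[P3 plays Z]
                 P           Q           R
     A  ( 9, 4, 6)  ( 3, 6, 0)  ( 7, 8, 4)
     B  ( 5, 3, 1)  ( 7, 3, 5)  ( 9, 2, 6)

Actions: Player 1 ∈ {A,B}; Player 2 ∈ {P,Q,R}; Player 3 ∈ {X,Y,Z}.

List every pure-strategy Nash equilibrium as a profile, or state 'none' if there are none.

(A,P,X): not NE [P1→B gives 2>1; P2→Q gives 8>7]
(A,P,Y): not NE [P3→X gives 10>9]
(A,P,Z): not NE [P2→R gives 8>4; P3→X gives 10>6]
(A,Q,X): NE
(A,Q,Y): not NE [P2→P gives 9>7]
(A,Q,Z): not NE [P1→B gives 7>3; P2→R gives 8>6; P3→Y gives 9>0]
(A,R,X): not NE [P2→Q gives 8>7]
(A,R,Y): not NE [P2→P gives 9>3]
(A,R,Z): not NE [P1→B gives 9>7; P3→Y gives 6>4]
(B,P,X): not NE [P2→R gives 9>1]
(B,P,Y): not NE [P2→Q gives 6>2; P3→X gives 9>0]
(B,P,Z): not NE [P1→A gives 9>5; P3→X gives 9>1]
(B,Q,X): not NE [P1→A gives 7>6; P2→R gives 9>4; P3→Y gives 6>3]
(B,Q,Y): not NE [P1→A gives 9>4]
(B,Q,Z): not NE [P3→Y gives 6>5]
(B,R,X): not NE [P1→A gives 6>4; P3→Y gives 7>3]
(B,R,Y): not NE [P1→A gives 3>1; P2→Q gives 6>3]
(B,R,Z): not NE [P2→Q gives 3>2; P3→Y gives 7>6]

NE set: (A,Q,X)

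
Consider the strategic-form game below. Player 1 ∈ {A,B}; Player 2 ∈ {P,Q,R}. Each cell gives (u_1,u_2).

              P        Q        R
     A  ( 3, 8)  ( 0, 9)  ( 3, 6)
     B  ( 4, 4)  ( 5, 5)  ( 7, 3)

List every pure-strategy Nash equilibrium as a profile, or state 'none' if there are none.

PSNE = {(B,Q)}

(A,P): not NE [P1→B gives 4>3; P2→Q gives 9>8]
(A,Q): not NE [P1→B gives 5>0]
(A,R): not NE [P1→B gives 7>3; P2→Q gives 9>6]
(B,P): not NE [P2→Q gives 5>4]
(B,Q): NE
(B,R): not NE [P2→Q gives 5>3]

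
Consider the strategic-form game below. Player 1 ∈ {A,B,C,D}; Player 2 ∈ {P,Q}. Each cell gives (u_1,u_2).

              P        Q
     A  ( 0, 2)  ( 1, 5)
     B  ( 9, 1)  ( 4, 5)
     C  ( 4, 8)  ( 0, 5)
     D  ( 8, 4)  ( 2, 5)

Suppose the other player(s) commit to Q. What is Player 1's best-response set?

u_1(A vs Q) = 1
u_1(B vs Q) = 4
u_1(C vs Q) = 0
u_1(D vs Q) = 2
max payoff 4 at {B}

P1 best: {B}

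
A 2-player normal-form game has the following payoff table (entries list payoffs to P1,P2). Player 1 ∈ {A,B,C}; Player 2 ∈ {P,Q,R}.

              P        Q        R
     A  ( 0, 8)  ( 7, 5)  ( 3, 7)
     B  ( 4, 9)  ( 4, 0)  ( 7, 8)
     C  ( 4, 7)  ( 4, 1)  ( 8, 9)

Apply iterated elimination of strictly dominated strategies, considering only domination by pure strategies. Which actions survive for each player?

P2 drop Q (P beats it: A:8>5 B:9>0 C:7>1)
P1 drop A (B beats it: P:4>0 R:7>3)
P1→{B,C} P2→{P,R}

IESDS → P1:{B,C} P2:{P,R}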